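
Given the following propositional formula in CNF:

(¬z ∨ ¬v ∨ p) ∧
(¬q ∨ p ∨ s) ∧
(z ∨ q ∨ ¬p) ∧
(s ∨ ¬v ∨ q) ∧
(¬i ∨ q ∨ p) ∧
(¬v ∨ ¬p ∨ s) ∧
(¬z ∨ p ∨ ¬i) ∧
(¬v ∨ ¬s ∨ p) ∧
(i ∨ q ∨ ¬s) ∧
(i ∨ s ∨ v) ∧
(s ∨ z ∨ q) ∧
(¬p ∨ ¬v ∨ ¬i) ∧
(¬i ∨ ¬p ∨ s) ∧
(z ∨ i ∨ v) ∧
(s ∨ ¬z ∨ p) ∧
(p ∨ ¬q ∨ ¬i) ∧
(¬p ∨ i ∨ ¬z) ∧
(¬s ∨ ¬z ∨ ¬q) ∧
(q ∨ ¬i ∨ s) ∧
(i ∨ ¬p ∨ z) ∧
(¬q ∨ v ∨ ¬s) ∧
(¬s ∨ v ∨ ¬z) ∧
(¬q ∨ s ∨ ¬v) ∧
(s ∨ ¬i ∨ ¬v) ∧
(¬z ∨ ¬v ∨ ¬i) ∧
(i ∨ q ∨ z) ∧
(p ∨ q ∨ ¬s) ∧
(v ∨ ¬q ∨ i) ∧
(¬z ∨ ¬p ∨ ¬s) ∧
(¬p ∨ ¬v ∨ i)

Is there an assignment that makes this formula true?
No

No, the formula is not satisfiable.

No assignment of truth values to the variables can make all 30 clauses true simultaneously.

The formula is UNSAT (unsatisfiable).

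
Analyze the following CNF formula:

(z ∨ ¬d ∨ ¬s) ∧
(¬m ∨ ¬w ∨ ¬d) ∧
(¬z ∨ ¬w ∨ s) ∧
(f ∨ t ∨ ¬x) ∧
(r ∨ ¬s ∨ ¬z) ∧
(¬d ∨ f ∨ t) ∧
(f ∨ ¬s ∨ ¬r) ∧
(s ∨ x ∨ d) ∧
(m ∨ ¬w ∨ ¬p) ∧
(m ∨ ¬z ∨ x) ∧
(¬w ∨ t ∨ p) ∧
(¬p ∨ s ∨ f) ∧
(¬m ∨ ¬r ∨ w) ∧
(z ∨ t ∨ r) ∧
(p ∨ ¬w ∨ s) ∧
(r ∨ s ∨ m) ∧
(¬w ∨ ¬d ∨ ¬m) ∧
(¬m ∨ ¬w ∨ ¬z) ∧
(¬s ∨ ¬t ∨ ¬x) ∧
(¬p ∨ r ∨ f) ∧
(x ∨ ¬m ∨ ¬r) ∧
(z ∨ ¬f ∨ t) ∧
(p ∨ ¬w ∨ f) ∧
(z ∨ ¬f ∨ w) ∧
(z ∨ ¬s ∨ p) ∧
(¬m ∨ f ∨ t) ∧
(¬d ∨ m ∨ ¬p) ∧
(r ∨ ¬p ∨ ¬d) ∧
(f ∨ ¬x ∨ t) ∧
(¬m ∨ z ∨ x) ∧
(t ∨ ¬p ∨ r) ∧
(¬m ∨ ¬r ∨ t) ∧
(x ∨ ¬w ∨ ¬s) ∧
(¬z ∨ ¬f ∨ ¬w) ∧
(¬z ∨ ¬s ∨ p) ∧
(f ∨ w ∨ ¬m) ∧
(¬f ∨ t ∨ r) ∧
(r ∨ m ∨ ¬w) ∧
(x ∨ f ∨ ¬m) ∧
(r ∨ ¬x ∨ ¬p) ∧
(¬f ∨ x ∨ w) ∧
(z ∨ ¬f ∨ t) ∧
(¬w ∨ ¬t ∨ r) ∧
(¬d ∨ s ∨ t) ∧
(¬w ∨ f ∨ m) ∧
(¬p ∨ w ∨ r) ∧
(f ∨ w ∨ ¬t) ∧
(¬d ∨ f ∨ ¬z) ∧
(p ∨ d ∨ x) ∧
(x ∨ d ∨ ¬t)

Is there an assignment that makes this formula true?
Yes

Yes, the formula is satisfiable.

One satisfying assignment is: r=True, p=True, s=False, f=True, z=False, w=True, m=True, d=False, x=True, t=True

Verification: With this assignment, all 50 clauses evaluate to true.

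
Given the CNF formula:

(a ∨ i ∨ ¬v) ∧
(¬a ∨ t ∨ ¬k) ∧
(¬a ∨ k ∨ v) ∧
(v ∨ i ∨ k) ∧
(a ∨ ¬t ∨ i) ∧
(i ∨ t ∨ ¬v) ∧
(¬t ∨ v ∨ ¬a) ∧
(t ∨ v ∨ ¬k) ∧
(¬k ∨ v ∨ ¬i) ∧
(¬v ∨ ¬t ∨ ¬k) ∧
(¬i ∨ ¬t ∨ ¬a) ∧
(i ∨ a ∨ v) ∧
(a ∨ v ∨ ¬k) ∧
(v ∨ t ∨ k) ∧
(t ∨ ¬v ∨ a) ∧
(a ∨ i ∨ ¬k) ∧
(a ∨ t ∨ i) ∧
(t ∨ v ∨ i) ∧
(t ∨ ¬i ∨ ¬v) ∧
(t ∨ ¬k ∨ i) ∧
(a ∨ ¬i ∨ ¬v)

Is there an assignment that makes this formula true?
Yes

Yes, the formula is satisfiable.

One satisfying assignment is: k=False, v=False, i=True, a=False, t=True

Verification: With this assignment, all 21 clauses evaluate to true.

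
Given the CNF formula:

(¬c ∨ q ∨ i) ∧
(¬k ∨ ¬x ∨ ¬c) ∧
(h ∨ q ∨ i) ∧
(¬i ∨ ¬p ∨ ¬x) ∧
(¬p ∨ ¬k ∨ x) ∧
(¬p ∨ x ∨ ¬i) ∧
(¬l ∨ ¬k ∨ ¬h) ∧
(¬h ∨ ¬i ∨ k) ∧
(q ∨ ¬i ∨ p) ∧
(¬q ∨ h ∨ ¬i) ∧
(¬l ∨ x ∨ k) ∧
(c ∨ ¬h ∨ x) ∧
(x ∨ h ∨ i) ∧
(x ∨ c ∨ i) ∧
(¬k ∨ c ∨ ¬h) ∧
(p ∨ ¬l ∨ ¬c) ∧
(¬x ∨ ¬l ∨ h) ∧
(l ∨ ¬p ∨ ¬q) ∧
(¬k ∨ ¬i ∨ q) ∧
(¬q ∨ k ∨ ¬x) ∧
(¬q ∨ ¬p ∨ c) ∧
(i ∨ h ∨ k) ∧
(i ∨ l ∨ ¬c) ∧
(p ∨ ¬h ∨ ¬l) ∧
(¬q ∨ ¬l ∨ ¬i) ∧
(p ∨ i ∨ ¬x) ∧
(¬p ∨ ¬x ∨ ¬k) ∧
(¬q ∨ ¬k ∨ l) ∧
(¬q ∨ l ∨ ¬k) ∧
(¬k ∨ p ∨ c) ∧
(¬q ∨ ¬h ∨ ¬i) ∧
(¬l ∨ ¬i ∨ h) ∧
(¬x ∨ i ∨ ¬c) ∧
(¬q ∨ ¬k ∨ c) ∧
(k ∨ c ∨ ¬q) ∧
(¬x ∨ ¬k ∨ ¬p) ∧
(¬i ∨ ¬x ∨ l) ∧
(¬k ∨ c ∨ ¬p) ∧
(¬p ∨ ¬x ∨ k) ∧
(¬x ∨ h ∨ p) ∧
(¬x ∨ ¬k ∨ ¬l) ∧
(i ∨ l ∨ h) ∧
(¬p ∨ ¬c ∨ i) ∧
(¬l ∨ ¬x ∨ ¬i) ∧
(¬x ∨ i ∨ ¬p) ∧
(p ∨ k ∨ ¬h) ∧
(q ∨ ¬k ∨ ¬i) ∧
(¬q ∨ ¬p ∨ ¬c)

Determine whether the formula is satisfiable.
No

No, the formula is not satisfiable.

No assignment of truth values to the variables can make all 48 clauses true simultaneously.

The formula is UNSAT (unsatisfiable).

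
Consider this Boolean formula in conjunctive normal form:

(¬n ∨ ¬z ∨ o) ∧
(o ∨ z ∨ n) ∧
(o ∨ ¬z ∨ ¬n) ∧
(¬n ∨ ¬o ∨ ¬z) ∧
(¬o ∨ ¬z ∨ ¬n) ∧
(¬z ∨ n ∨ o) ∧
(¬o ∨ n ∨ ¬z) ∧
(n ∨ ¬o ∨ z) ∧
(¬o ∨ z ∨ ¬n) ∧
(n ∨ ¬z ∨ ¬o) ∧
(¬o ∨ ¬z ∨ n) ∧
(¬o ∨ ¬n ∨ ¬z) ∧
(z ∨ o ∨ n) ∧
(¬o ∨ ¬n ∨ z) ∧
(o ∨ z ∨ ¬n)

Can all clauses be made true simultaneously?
No

No, the formula is not satisfiable.

No assignment of truth values to the variables can make all 15 clauses true simultaneously.

The formula is UNSAT (unsatisfiable).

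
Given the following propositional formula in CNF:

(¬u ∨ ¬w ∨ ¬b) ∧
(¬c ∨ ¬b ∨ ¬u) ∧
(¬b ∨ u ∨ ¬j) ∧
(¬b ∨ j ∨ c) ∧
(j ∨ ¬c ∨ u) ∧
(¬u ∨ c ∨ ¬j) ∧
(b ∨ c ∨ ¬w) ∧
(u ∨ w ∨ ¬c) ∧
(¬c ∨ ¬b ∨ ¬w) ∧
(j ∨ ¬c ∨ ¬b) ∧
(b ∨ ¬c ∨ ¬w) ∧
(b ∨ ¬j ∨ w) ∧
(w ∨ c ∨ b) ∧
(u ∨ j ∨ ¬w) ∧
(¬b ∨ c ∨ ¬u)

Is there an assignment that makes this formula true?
Yes

Yes, the formula is satisfiable.

One satisfying assignment is: u=True, b=False, j=False, c=True, w=False

Verification: With this assignment, all 15 clauses evaluate to true.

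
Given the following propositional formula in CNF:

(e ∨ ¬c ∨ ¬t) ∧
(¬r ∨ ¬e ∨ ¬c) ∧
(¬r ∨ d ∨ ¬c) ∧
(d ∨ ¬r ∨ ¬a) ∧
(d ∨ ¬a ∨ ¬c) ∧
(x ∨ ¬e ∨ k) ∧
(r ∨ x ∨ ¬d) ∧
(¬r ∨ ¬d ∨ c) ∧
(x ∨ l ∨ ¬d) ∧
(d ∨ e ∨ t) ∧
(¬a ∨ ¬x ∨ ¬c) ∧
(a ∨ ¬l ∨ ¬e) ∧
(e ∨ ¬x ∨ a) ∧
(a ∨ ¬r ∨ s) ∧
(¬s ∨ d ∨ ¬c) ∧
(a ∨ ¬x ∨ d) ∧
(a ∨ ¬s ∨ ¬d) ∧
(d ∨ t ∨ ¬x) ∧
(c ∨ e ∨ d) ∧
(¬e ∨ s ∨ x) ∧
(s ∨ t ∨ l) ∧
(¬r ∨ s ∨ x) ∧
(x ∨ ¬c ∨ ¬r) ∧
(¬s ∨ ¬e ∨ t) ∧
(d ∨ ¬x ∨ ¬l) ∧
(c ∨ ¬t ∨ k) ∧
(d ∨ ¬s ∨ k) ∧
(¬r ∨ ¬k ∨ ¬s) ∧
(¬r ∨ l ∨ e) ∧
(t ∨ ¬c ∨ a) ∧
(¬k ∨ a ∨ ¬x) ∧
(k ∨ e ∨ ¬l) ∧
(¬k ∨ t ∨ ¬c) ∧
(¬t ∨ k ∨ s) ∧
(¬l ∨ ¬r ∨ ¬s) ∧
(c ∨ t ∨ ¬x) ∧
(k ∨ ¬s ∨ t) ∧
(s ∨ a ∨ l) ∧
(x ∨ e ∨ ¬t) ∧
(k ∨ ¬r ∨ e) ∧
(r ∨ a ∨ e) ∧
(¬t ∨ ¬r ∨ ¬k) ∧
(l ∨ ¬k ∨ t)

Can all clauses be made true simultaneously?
Yes

Yes, the formula is satisfiable.

One satisfying assignment is: d=False, r=False, x=False, k=True, s=True, a=False, e=True, c=False, t=True, l=False

Verification: With this assignment, all 43 clauses evaluate to true.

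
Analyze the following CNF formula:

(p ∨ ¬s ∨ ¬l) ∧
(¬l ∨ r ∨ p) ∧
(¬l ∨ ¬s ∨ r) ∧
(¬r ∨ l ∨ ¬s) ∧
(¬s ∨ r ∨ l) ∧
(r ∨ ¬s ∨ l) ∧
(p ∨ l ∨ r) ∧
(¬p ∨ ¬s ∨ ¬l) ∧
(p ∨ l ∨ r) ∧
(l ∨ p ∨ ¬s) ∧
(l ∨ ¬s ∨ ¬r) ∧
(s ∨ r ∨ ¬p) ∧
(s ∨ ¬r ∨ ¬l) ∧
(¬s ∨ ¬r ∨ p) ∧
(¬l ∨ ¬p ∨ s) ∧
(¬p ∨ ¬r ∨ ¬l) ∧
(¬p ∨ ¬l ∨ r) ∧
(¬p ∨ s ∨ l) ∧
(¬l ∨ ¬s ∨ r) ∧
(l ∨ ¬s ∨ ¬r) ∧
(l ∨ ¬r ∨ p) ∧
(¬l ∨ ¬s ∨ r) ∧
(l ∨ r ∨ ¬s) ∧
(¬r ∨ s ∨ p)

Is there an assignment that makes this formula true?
No

No, the formula is not satisfiable.

No assignment of truth values to the variables can make all 24 clauses true simultaneously.

The formula is UNSAT (unsatisfiable).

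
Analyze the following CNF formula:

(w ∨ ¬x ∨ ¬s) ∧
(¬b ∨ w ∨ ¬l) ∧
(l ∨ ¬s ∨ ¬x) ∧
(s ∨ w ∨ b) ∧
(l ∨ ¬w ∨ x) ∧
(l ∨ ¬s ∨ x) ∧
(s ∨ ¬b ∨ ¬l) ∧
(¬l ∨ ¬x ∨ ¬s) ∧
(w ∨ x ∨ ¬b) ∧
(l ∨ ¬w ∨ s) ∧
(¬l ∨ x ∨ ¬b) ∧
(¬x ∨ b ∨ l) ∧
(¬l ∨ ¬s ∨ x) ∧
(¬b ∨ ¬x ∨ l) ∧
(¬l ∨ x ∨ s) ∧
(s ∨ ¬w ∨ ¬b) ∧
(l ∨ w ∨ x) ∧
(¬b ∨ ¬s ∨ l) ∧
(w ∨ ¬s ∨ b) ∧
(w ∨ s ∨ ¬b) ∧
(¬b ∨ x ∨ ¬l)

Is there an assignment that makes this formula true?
Yes

Yes, the formula is satisfiable.

One satisfying assignment is: l=True, s=False, w=True, b=False, x=True

Verification: With this assignment, all 21 clauses evaluate to true.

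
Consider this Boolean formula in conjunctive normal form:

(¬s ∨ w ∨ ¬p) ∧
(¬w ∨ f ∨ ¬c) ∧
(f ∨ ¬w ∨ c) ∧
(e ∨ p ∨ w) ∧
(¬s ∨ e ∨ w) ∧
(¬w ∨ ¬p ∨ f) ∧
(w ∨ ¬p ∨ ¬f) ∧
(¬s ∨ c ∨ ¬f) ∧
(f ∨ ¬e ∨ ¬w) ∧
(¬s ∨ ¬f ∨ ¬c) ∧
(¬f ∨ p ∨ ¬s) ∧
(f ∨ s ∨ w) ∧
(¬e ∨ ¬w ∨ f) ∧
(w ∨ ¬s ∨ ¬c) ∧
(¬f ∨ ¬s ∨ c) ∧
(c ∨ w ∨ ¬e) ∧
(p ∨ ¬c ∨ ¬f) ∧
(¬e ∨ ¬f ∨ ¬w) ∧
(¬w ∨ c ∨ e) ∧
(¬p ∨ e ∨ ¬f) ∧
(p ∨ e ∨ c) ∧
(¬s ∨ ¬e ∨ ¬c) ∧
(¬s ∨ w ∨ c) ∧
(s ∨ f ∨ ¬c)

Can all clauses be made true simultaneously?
No

No, the formula is not satisfiable.

No assignment of truth values to the variables can make all 24 clauses true simultaneously.

The formula is UNSAT (unsatisfiable).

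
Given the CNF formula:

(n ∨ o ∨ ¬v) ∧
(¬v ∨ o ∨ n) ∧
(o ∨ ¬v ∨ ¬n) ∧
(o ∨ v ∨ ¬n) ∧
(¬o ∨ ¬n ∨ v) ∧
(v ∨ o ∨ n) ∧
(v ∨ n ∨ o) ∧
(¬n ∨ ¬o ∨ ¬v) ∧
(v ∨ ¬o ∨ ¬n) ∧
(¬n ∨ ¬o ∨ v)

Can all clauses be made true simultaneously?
Yes

Yes, the formula is satisfiable.

One satisfying assignment is: o=True, v=False, n=False

Verification: With this assignment, all 10 clauses evaluate to true.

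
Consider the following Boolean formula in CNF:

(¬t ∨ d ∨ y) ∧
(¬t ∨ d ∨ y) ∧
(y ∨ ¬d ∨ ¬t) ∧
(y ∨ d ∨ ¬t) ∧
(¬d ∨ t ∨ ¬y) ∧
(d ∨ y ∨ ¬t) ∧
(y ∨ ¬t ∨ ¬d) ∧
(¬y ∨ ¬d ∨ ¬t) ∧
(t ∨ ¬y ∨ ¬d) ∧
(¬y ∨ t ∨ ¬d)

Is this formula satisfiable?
Yes

Yes, the formula is satisfiable.

One satisfying assignment is: y=False, t=False, d=False

Verification: With this assignment, all 10 clauses evaluate to true.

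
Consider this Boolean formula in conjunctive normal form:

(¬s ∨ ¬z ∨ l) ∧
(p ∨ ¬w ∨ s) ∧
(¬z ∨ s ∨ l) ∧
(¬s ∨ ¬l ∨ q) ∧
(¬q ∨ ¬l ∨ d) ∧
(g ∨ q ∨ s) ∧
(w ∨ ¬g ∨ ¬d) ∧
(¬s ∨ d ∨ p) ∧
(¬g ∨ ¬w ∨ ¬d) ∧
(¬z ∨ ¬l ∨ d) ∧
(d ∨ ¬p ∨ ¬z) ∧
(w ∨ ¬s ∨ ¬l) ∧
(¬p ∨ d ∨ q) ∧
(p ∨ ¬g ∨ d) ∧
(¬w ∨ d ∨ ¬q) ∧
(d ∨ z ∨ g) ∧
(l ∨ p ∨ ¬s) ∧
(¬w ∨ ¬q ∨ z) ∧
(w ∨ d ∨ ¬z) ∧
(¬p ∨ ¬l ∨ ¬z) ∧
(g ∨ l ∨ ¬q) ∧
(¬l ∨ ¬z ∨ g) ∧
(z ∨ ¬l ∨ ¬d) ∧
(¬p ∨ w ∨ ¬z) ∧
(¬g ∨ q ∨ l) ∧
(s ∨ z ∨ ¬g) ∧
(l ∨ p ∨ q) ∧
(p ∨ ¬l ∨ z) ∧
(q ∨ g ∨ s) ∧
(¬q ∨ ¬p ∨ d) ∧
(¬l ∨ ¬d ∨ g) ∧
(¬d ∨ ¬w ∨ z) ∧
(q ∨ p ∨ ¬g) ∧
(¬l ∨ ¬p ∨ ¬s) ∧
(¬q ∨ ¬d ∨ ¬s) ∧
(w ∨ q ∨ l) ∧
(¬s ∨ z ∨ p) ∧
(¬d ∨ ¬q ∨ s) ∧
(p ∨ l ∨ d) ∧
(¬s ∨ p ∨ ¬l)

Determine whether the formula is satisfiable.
No

No, the formula is not satisfiable.

No assignment of truth values to the variables can make all 40 clauses true simultaneously.

The formula is UNSAT (unsatisfiable).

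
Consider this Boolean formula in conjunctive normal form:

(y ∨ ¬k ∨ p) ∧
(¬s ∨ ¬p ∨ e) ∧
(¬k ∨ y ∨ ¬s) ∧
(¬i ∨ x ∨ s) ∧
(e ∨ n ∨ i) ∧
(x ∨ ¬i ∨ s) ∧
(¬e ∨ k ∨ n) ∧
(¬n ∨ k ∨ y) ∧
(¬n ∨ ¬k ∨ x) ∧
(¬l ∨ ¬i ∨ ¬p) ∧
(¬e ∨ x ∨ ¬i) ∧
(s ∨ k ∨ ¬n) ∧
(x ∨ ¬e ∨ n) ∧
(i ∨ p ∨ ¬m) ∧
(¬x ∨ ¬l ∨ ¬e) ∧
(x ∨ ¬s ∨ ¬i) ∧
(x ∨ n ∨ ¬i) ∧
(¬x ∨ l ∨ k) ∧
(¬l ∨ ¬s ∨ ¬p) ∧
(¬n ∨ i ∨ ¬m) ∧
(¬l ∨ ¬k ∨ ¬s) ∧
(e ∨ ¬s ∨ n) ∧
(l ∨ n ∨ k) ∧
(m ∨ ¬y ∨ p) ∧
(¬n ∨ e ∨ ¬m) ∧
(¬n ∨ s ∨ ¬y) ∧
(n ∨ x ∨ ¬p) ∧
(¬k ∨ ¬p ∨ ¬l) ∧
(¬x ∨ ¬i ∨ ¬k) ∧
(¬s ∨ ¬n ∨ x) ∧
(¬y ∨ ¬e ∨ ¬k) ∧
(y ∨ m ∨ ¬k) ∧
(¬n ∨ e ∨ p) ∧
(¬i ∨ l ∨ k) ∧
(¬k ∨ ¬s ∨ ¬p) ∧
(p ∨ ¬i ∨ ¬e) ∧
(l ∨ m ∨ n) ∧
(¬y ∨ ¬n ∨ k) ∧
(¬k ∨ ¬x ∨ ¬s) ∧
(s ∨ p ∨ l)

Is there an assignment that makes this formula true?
Yes

Yes, the formula is satisfiable.

One satisfying assignment is: k=False, e=False, x=True, l=True, i=True, y=False, s=False, m=False, n=False, p=False

Verification: With this assignment, all 40 clauses evaluate to true.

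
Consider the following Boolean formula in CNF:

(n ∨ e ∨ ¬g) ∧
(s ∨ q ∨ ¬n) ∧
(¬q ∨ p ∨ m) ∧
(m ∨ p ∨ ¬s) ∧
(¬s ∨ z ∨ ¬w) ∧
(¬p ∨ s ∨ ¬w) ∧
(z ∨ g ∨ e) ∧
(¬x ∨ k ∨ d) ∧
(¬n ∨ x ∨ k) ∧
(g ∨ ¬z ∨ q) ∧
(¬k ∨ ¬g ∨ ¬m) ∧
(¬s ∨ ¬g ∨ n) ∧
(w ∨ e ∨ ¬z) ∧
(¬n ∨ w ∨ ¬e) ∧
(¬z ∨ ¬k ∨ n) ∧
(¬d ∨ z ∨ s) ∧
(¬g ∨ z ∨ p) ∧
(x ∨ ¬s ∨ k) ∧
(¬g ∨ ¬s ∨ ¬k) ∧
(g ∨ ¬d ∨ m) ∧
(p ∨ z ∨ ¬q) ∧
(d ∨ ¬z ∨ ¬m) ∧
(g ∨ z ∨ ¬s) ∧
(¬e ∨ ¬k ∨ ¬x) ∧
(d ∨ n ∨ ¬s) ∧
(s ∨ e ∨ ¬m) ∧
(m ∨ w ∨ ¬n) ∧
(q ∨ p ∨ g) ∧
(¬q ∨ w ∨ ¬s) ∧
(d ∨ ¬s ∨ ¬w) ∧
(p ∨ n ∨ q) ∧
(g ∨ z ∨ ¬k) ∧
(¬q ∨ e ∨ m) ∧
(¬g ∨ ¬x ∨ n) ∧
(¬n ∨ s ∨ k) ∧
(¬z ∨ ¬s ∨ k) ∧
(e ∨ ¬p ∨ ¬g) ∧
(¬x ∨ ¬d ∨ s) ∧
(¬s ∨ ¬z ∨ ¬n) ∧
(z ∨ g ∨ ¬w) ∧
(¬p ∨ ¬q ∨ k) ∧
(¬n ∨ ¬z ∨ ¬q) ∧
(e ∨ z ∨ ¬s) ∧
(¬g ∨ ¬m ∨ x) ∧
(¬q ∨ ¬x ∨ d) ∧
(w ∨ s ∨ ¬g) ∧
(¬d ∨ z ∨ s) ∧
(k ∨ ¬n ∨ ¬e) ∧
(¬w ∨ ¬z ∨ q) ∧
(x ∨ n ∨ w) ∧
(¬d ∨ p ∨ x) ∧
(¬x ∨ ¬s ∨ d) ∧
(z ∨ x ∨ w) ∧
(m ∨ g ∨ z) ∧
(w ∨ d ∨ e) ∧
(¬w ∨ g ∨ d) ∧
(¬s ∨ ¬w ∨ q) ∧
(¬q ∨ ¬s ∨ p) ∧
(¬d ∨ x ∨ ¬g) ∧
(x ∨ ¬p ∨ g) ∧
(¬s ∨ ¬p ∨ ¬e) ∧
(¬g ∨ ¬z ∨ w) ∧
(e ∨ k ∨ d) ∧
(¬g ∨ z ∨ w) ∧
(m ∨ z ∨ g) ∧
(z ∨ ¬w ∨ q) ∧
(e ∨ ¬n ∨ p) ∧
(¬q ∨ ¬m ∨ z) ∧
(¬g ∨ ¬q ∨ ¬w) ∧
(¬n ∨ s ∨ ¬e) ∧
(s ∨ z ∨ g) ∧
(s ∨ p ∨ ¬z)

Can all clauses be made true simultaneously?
No

No, the formula is not satisfiable.

No assignment of truth values to the variables can make all 72 clauses true simultaneously.

The formula is UNSAT (unsatisfiable).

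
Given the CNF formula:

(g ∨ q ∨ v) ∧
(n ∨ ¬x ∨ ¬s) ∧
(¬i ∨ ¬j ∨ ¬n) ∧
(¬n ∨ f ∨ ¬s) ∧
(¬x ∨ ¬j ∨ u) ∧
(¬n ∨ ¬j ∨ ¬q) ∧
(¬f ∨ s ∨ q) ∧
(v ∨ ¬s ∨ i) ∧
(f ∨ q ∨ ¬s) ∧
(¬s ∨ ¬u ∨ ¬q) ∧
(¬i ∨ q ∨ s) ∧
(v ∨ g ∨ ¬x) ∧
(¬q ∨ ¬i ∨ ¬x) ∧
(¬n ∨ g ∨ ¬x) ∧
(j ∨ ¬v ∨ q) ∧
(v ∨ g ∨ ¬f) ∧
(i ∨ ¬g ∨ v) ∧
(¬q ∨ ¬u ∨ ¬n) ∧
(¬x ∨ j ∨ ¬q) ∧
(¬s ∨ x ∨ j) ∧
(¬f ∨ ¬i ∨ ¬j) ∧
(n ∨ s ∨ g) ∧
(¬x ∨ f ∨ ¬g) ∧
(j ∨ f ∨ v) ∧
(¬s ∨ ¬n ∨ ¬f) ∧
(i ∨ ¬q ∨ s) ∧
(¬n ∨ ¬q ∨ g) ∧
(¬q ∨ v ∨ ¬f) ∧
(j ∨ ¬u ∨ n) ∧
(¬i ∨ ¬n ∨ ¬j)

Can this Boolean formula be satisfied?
Yes

Yes, the formula is satisfiable.

One satisfying assignment is: v=True, j=False, f=False, g=True, q=True, s=False, x=False, i=True, u=False, n=False

Verification: With this assignment, all 30 clauses evaluate to true.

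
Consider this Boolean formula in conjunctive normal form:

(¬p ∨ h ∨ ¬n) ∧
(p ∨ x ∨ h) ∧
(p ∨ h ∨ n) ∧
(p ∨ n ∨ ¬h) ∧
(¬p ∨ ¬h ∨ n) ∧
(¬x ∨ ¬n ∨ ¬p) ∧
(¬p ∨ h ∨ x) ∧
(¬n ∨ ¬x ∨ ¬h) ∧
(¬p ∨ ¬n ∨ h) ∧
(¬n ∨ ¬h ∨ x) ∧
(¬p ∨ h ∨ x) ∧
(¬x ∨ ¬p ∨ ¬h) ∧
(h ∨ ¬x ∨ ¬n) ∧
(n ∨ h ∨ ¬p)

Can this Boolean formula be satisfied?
No

No, the formula is not satisfiable.

No assignment of truth values to the variables can make all 14 clauses true simultaneously.

The formula is UNSAT (unsatisfiable).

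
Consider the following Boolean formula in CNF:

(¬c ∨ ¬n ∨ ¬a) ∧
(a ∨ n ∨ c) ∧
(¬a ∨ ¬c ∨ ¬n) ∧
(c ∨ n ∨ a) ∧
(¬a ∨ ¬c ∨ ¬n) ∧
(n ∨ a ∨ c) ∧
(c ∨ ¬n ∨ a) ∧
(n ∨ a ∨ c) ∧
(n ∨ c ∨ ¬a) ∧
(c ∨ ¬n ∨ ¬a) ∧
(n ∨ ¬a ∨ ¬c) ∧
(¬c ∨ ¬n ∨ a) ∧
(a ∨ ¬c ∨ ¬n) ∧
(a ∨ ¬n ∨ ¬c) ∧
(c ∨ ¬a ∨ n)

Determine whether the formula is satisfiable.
Yes

Yes, the formula is satisfiable.

One satisfying assignment is: a=False, n=False, c=True

Verification: With this assignment, all 15 clauses evaluate to true.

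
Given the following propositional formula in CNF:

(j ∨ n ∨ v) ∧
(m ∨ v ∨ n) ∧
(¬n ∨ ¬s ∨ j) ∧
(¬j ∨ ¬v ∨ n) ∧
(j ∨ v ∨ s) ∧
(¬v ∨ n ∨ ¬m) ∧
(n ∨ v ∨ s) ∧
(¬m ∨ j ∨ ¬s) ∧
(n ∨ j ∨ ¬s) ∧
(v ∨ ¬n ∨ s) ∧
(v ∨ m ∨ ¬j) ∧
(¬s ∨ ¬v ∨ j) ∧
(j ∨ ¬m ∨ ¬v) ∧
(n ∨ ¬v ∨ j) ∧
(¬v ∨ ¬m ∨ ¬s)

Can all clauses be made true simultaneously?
Yes

Yes, the formula is satisfiable.

One satisfying assignment is: n=False, j=True, m=True, v=False, s=True

Verification: With this assignment, all 15 clauses evaluate to true.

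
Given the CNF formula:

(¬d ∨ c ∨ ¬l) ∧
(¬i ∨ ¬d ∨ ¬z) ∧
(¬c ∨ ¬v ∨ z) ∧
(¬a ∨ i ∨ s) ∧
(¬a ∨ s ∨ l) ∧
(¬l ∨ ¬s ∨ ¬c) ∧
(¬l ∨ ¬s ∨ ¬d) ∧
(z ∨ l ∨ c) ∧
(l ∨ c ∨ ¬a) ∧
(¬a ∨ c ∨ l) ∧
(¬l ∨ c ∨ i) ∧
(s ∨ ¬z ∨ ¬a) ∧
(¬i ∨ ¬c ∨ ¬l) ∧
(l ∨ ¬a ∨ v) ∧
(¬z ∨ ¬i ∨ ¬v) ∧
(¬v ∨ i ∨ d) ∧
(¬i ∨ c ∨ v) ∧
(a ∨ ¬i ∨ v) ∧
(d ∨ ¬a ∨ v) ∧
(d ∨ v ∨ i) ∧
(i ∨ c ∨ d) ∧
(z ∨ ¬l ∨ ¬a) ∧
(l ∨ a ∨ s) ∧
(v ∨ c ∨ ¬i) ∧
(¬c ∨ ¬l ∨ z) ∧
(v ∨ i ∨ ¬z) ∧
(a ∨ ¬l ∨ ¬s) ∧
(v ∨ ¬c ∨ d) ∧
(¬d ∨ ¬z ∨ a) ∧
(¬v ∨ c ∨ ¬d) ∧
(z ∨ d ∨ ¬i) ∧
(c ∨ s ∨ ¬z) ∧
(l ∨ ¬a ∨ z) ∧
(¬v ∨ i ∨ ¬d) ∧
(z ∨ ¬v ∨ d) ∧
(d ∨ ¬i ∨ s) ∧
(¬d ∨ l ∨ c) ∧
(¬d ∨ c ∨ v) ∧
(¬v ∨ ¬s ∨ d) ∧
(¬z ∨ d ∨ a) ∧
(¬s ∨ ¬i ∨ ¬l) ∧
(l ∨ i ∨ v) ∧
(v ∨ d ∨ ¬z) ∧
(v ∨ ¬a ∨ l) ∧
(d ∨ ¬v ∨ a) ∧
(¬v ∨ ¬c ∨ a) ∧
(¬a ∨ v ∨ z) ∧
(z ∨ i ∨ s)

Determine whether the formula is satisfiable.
No

No, the formula is not satisfiable.

No assignment of truth values to the variables can make all 48 clauses true simultaneously.

The formula is UNSAT (unsatisfiable).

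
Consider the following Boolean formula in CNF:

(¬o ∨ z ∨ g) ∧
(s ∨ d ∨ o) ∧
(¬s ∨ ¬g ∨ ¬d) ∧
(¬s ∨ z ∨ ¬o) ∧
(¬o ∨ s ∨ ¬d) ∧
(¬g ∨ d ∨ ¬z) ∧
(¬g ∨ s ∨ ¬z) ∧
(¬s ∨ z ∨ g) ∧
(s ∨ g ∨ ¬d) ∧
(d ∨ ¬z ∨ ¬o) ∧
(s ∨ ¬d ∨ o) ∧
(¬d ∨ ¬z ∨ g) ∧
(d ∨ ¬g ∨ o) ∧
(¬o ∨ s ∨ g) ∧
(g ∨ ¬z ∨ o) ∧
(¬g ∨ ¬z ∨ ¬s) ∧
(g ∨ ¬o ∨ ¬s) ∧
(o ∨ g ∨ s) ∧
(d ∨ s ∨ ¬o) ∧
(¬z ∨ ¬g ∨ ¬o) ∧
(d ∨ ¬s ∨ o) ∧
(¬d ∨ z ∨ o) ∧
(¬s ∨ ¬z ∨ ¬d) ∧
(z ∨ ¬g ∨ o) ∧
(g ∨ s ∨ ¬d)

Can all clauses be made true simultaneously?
No

No, the formula is not satisfiable.

No assignment of truth values to the variables can make all 25 clauses true simultaneously.

The formula is UNSAT (unsatisfiable).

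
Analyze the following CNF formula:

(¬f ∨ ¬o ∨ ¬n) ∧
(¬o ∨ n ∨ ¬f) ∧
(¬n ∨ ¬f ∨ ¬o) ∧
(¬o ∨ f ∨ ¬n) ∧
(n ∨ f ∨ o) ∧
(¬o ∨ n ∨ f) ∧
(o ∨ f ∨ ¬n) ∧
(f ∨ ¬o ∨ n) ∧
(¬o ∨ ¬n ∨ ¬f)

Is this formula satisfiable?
Yes

Yes, the formula is satisfiable.

One satisfying assignment is: n=False, o=False, f=True

Verification: With this assignment, all 9 clauses evaluate to true.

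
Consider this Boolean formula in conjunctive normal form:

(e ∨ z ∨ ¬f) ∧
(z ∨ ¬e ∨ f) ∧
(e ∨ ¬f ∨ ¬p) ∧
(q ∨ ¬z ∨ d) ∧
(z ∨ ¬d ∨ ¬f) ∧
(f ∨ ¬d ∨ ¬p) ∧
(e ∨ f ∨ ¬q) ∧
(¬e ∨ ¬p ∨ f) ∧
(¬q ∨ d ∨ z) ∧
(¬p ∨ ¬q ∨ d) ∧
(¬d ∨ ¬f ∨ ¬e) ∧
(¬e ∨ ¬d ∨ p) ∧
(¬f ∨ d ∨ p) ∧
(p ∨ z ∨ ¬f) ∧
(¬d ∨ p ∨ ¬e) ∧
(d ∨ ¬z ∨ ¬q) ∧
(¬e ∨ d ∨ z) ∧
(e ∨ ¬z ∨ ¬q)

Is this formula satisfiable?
Yes

Yes, the formula is satisfiable.

One satisfying assignment is: d=False, z=False, p=False, f=False, q=False, e=False

Verification: With this assignment, all 18 clauses evaluate to true.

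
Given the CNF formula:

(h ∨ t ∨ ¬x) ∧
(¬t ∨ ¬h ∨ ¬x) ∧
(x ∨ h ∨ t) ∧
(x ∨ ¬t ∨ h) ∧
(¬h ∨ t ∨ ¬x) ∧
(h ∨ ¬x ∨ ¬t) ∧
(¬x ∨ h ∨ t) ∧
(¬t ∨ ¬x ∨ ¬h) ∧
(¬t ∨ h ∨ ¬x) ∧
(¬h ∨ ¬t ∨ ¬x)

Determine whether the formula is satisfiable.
Yes

Yes, the formula is satisfiable.

One satisfying assignment is: x=False, t=False, h=True

Verification: With this assignment, all 10 clauses evaluate to true.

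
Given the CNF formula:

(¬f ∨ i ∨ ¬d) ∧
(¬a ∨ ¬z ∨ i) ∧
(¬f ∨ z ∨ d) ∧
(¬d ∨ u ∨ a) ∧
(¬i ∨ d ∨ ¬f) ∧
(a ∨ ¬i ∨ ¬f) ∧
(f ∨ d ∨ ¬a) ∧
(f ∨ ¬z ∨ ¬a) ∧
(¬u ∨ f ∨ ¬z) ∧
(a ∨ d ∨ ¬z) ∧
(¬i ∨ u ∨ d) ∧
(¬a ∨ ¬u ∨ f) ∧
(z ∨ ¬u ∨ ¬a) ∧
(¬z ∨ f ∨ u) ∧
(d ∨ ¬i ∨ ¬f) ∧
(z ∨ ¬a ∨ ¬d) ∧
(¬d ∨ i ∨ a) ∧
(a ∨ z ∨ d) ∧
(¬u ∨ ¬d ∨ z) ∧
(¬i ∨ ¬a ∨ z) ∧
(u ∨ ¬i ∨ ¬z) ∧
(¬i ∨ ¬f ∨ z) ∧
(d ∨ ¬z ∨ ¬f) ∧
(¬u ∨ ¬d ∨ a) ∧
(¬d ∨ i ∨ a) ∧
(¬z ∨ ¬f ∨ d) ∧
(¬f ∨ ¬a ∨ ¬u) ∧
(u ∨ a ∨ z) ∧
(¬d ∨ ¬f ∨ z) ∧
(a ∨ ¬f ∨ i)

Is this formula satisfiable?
No

No, the formula is not satisfiable.

No assignment of truth values to the variables can make all 30 clauses true simultaneously.

The formula is UNSAT (unsatisfiable).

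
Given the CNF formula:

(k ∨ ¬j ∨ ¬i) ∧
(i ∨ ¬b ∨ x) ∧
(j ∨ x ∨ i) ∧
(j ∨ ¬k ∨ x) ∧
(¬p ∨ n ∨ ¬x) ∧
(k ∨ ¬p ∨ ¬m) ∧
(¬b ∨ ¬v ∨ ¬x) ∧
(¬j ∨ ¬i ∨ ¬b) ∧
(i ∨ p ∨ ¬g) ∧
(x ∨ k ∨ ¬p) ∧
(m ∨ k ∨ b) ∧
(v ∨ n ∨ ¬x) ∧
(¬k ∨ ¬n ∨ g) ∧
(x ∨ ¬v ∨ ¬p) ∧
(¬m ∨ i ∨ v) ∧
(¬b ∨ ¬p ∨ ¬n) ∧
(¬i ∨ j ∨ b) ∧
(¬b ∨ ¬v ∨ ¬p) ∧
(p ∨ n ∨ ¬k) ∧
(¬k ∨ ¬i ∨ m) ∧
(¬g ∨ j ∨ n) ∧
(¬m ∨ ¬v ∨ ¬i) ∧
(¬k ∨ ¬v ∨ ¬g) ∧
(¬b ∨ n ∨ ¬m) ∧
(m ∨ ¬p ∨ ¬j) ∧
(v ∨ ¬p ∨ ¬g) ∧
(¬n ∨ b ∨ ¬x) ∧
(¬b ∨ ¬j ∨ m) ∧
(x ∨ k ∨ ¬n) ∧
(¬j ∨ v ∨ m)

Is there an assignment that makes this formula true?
Yes

Yes, the formula is satisfiable.

One satisfying assignment is: i=True, x=False, m=False, p=False, v=False, j=False, g=False, k=False, n=False, b=True

Verification: With this assignment, all 30 clauses evaluate to true.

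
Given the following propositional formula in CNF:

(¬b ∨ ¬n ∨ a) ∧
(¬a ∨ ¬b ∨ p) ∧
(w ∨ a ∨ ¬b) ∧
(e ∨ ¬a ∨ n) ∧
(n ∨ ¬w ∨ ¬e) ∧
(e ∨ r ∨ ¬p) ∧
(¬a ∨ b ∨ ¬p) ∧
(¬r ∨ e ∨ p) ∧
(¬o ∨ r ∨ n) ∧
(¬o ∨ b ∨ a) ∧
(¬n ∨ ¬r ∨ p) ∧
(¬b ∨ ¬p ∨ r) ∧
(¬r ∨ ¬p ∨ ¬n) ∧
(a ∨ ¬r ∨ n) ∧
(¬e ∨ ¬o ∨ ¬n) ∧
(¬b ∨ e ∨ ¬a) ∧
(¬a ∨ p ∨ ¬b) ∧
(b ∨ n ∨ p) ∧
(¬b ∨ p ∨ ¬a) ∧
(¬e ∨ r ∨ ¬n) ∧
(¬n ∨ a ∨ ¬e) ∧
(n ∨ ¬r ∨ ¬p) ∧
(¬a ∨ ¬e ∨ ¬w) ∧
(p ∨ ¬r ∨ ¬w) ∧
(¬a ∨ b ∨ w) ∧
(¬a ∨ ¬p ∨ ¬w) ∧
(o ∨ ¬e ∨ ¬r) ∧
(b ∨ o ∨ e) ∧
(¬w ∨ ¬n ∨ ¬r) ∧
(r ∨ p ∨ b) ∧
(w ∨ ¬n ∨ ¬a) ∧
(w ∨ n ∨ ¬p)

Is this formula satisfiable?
Yes

Yes, the formula is satisfiable.

One satisfying assignment is: o=False, w=True, a=False, p=False, r=False, n=False, b=True, e=False

Verification: With this assignment, all 32 clauses evaluate to true.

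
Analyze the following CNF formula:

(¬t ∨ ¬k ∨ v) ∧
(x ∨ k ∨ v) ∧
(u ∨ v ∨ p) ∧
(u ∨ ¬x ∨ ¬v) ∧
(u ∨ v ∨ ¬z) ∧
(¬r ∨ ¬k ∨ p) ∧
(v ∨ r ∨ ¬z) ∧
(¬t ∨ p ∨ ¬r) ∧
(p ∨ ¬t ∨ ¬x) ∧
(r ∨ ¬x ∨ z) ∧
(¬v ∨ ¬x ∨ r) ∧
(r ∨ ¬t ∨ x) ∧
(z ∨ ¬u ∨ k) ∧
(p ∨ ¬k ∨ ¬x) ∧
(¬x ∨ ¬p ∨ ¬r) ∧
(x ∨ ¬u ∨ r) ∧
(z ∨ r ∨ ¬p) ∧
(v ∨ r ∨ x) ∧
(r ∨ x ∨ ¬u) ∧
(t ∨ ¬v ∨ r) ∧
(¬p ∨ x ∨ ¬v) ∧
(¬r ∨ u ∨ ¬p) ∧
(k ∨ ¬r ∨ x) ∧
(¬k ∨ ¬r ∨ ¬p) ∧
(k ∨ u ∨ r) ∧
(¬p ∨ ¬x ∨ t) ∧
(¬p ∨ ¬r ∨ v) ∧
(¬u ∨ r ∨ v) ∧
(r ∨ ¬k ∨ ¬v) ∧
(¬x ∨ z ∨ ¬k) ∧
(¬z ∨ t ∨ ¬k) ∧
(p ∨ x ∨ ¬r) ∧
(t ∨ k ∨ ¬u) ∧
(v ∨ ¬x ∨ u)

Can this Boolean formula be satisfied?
No

No, the formula is not satisfiable.

No assignment of truth values to the variables can make all 34 clauses true simultaneously.

The formula is UNSAT (unsatisfiable).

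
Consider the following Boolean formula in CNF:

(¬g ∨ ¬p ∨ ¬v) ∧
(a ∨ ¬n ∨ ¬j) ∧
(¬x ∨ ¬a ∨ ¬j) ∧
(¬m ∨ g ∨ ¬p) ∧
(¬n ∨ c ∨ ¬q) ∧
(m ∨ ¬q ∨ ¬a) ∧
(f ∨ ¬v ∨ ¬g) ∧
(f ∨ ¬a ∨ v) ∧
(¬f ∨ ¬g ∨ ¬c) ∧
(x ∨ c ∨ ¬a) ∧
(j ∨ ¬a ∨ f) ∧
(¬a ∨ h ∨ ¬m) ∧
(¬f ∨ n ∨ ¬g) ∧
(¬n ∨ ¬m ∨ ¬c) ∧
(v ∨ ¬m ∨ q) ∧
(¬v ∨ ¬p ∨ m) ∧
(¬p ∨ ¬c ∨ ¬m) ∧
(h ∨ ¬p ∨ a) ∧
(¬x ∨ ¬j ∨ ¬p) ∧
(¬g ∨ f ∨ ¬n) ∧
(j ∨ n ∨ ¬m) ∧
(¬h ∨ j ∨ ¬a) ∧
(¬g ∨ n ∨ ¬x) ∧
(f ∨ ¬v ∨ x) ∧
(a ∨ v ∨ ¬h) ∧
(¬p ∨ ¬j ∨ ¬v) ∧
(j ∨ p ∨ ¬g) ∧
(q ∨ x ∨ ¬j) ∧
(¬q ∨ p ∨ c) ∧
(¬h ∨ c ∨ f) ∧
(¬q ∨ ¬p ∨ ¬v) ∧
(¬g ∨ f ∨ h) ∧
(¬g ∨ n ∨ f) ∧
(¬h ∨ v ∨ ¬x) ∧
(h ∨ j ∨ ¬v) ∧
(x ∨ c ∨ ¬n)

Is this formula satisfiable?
Yes

Yes, the formula is satisfiable.

One satisfying assignment is: j=False, g=False, v=False, n=False, f=False, c=False, h=False, m=False, p=False, q=False, a=False, x=False

Verification: With this assignment, all 36 clauses evaluate to true.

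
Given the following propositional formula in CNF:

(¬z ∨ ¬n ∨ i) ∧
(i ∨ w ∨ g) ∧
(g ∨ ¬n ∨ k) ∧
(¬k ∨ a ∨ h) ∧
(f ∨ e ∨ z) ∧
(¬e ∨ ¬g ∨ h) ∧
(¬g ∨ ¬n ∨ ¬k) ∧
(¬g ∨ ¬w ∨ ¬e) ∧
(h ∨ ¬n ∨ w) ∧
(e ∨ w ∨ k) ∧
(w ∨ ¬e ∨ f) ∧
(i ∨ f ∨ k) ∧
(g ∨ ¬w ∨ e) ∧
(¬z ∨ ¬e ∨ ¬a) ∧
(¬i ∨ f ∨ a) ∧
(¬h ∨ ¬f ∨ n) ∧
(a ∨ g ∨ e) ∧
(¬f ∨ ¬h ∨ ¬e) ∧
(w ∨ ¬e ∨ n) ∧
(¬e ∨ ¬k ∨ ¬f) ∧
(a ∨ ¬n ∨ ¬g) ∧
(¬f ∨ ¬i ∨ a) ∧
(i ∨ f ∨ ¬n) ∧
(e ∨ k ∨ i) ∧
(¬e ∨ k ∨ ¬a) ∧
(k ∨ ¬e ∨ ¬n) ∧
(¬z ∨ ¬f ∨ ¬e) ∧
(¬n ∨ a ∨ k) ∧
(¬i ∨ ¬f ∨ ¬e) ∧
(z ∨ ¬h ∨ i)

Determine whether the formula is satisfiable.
Yes

Yes, the formula is satisfiable.

One satisfying assignment is: k=True, h=True, f=False, a=False, e=False, n=False, z=True, i=False, w=False, g=True

Verification: With this assignment, all 30 clauses evaluate to true.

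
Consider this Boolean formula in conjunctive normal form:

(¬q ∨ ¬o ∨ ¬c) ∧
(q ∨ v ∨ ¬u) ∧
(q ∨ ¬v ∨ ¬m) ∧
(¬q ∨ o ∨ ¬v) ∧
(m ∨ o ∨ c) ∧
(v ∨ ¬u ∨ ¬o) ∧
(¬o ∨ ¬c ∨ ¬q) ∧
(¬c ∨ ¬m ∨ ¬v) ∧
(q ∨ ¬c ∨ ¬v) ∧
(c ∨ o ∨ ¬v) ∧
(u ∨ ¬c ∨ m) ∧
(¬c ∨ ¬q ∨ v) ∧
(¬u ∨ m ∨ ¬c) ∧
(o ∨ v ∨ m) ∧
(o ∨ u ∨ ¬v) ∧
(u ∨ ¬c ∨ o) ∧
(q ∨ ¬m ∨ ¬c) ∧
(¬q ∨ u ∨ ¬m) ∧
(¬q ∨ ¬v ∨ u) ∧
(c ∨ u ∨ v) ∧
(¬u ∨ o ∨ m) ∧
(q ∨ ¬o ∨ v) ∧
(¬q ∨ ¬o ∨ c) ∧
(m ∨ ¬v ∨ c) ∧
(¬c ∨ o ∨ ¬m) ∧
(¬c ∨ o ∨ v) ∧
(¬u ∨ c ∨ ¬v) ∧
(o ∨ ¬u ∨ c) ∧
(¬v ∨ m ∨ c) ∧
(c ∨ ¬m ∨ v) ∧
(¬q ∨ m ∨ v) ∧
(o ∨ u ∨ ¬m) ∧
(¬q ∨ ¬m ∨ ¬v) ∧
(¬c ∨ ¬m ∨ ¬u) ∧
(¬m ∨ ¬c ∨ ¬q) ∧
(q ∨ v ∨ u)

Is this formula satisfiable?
No

No, the formula is not satisfiable.

No assignment of truth values to the variables can make all 36 clauses true simultaneously.

The formula is UNSAT (unsatisfiable).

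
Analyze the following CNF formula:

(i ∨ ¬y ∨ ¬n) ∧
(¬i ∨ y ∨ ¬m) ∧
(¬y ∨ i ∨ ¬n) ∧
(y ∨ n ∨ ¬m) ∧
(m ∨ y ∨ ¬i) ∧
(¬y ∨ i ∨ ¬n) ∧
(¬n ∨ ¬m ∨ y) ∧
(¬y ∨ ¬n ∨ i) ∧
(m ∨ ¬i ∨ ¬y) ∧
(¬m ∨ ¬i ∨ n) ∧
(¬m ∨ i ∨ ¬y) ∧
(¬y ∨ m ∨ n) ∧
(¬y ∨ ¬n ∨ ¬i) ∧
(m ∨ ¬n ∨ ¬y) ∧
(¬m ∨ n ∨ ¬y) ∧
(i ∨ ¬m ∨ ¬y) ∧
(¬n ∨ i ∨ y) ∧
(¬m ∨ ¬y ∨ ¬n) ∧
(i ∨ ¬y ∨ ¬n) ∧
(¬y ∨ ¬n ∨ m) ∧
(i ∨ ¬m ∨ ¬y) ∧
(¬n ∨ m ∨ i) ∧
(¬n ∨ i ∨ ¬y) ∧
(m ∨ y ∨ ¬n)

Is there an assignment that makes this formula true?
Yes

Yes, the formula is satisfiable.

One satisfying assignment is: m=False, n=False, y=False, i=False

Verification: With this assignment, all 24 clauses evaluate to true.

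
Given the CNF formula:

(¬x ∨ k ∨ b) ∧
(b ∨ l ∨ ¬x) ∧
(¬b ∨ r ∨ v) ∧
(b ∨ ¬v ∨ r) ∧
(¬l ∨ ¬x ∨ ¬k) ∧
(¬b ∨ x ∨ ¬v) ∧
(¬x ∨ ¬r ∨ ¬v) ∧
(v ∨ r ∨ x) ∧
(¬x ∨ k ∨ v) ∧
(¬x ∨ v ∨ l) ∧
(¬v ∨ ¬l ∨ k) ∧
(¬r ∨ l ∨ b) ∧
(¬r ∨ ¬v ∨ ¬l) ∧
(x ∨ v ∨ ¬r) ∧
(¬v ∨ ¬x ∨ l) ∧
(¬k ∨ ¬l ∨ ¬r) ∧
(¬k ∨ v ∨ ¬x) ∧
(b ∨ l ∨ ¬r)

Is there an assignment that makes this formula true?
No

No, the formula is not satisfiable.

No assignment of truth values to the variables can make all 18 clauses true simultaneously.

The formula is UNSAT (unsatisfiable).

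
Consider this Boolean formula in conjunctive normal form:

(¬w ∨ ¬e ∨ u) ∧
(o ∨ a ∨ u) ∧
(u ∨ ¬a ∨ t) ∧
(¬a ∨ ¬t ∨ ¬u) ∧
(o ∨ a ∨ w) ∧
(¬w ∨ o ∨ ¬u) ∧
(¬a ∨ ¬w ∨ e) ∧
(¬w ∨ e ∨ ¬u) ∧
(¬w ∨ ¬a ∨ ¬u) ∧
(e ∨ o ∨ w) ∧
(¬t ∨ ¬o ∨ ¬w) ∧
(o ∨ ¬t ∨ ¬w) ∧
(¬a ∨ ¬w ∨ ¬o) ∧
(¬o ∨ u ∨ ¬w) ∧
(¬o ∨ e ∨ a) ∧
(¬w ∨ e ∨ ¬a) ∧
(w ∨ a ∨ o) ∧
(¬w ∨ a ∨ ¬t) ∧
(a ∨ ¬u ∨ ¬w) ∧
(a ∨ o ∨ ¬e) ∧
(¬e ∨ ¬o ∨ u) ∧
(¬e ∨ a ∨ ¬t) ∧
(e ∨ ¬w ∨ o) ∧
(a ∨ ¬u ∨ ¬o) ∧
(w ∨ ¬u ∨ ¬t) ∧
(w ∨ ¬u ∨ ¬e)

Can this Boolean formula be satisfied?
Yes

Yes, the formula is satisfiable.

One satisfying assignment is: t=False, u=True, w=False, o=True, e=False, a=True

Verification: With this assignment, all 26 clauses evaluate to true.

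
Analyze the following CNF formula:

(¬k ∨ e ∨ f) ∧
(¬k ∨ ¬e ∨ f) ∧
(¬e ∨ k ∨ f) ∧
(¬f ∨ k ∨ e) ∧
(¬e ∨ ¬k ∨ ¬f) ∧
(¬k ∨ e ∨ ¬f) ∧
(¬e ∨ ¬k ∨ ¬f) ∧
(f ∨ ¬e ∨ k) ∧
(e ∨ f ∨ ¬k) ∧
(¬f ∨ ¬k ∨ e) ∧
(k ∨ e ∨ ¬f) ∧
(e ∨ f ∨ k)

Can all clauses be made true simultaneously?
Yes

Yes, the formula is satisfiable.

One satisfying assignment is: e=True, k=False, f=True

Verification: With this assignment, all 12 clauses evaluate to true.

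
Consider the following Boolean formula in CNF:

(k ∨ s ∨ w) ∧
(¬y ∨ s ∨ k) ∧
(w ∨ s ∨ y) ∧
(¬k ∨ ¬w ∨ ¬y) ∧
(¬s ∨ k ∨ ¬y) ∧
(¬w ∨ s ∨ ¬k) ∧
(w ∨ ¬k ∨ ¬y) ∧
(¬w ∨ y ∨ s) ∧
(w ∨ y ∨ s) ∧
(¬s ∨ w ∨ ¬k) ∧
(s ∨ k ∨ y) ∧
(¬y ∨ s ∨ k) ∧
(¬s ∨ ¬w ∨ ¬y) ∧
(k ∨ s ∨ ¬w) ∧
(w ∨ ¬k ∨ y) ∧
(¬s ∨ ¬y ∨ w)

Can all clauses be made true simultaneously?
Yes

Yes, the formula is satisfiable.

One satisfying assignment is: k=False, s=True, w=False, y=False

Verification: With this assignment, all 16 clauses evaluate to true.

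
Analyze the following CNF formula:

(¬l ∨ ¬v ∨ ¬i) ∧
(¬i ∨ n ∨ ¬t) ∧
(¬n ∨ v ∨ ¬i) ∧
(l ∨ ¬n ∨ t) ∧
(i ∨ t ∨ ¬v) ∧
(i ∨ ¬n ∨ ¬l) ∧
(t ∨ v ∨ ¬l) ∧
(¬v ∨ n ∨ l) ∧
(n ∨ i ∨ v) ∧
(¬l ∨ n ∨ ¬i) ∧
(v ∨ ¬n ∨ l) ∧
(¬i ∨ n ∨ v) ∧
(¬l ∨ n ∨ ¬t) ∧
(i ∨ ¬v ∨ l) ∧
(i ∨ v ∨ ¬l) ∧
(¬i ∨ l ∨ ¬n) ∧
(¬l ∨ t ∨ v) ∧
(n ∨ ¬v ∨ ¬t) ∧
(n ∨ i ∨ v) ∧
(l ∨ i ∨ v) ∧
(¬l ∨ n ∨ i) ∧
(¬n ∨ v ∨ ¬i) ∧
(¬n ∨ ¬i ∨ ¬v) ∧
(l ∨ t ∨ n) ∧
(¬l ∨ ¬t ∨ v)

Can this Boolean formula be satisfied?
No

No, the formula is not satisfiable.

No assignment of truth values to the variables can make all 25 clauses true simultaneously.

The formula is UNSAT (unsatisfiable).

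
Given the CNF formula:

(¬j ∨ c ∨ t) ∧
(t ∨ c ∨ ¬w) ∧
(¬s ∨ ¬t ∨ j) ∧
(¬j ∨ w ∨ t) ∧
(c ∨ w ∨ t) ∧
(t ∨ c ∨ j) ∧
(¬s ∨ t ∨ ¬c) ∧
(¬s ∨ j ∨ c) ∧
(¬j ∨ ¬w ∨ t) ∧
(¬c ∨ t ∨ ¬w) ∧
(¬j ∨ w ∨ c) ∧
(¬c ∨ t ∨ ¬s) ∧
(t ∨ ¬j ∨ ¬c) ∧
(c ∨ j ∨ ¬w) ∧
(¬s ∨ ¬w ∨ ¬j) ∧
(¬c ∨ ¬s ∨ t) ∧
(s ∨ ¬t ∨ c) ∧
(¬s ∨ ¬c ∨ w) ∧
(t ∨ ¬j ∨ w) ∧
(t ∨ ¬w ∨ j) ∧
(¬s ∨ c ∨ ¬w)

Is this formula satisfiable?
Yes

Yes, the formula is satisfiable.

One satisfying assignment is: t=False, c=True, w=False, j=False, s=False

Verification: With this assignment, all 21 clauses evaluate to true.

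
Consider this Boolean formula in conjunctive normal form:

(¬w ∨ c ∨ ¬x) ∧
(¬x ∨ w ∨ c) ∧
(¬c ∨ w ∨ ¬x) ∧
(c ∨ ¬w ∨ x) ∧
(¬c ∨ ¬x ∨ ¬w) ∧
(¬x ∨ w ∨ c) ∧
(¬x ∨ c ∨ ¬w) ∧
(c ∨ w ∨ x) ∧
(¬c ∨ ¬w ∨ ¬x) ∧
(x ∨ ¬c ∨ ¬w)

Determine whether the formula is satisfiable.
Yes

Yes, the formula is satisfiable.

One satisfying assignment is: x=False, w=False, c=True

Verification: With this assignment, all 10 clauses evaluate to true.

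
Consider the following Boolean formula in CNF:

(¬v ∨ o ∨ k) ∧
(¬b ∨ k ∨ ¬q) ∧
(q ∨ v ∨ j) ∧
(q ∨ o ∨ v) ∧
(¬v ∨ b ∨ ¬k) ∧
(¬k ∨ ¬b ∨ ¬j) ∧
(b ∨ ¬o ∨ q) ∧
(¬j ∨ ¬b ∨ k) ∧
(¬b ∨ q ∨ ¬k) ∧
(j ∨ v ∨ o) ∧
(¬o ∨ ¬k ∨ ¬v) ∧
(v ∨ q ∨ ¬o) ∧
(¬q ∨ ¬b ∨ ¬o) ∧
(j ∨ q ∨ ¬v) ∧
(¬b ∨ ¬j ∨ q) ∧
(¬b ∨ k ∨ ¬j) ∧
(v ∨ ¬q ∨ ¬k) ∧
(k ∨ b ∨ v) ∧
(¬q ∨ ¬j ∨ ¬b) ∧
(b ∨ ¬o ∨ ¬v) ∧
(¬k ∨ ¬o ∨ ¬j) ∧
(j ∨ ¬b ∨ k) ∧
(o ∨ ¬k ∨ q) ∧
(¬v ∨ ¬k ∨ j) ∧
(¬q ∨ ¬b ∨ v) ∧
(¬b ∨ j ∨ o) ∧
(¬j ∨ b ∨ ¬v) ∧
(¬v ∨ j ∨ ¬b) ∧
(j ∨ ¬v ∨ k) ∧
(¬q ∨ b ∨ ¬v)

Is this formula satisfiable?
No

No, the formula is not satisfiable.

No assignment of truth values to the variables can make all 30 clauses true simultaneously.

The formula is UNSAT (unsatisfiable).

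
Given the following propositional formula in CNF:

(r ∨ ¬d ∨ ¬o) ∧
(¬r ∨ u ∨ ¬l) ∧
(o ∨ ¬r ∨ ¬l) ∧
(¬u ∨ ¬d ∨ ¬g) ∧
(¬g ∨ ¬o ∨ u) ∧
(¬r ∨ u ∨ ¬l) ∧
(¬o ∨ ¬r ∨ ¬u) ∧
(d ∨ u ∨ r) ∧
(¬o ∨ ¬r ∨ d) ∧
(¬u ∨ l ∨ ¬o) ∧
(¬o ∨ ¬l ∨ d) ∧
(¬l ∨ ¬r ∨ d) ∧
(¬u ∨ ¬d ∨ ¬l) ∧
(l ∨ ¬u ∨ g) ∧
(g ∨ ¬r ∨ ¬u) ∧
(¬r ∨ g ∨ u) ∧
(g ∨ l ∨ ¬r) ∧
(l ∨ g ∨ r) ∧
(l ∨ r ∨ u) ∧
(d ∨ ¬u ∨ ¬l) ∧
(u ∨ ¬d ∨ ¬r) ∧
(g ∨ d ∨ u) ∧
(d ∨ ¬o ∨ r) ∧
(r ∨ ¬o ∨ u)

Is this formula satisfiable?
Yes

Yes, the formula is satisfiable.

One satisfying assignment is: g=True, o=False, d=False, l=False, r=False, u=True

Verification: With this assignment, all 24 clauses evaluate to true.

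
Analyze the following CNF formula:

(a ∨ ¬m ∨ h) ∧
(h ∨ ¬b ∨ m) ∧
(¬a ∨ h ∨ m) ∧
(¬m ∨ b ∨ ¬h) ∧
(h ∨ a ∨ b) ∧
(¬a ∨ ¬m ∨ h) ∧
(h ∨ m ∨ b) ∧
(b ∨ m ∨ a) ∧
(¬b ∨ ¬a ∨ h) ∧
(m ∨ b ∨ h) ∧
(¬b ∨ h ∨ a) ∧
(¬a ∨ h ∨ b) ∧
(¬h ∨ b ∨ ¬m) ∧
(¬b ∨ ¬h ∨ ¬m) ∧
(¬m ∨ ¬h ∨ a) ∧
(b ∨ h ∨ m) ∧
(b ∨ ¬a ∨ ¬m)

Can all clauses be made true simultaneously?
Yes

Yes, the formula is satisfiable.

One satisfying assignment is: h=True, a=True, m=False, b=False

Verification: With this assignment, all 17 clauses evaluate to true.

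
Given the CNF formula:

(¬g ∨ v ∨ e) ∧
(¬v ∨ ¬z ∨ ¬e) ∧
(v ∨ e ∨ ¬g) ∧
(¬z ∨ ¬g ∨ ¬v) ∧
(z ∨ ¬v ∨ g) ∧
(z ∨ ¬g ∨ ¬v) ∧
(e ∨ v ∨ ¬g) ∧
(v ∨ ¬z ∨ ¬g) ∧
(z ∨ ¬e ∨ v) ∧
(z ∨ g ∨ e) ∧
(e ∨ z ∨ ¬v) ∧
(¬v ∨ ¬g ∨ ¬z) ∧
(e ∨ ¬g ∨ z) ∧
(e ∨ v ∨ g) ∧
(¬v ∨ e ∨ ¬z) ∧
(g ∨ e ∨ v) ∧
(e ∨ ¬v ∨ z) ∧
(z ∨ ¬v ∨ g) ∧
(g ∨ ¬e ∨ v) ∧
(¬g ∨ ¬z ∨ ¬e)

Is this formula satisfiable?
No

No, the formula is not satisfiable.

No assignment of truth values to the variables can make all 20 clauses true simultaneously.

The formula is UNSAT (unsatisfiable).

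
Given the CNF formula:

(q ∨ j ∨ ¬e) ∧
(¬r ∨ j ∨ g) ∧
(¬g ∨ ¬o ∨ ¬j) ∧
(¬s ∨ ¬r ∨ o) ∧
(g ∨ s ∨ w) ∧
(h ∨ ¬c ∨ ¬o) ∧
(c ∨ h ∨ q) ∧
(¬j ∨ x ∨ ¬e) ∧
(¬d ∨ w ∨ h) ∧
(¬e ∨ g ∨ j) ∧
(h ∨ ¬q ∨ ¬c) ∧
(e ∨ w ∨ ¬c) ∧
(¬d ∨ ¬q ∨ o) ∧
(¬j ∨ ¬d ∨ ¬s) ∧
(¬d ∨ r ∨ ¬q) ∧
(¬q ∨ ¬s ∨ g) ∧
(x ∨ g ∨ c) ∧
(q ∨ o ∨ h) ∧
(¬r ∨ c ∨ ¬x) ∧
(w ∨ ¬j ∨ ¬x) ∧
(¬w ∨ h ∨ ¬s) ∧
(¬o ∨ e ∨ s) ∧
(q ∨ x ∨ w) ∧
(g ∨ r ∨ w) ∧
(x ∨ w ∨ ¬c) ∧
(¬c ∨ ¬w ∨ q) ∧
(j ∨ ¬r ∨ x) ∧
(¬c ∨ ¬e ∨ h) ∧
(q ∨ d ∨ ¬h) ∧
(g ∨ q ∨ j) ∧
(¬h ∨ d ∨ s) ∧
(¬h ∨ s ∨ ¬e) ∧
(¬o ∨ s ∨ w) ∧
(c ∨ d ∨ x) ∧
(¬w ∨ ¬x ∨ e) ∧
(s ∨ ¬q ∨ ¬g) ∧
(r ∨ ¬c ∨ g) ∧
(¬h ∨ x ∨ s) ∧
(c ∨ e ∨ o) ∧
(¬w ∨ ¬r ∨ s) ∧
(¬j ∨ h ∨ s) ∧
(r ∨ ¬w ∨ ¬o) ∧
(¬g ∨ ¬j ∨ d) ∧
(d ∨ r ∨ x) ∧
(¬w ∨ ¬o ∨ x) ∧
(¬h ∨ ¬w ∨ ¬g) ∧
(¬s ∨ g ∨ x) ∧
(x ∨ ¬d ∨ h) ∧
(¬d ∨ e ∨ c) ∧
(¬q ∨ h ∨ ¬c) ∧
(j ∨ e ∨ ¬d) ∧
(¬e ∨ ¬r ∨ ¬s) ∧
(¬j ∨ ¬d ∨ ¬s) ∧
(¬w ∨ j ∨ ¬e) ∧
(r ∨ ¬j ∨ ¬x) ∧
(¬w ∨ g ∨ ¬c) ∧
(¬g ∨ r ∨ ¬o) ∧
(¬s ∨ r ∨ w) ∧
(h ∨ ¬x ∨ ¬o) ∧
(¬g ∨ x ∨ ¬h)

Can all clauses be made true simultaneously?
No

No, the formula is not satisfiable.

No assignment of truth values to the variables can make all 60 clauses true simultaneously.

The formula is UNSAT (unsatisfiable).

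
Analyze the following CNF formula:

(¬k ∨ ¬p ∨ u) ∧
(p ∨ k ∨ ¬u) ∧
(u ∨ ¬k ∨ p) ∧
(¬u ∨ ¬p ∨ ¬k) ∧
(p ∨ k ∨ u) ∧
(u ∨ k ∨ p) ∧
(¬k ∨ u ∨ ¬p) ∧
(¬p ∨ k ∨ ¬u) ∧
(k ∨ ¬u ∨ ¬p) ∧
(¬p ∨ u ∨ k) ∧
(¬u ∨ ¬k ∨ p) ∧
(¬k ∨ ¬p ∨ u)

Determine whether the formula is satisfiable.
No

No, the formula is not satisfiable.

No assignment of truth values to the variables can make all 12 clauses true simultaneously.

The formula is UNSAT (unsatisfiable).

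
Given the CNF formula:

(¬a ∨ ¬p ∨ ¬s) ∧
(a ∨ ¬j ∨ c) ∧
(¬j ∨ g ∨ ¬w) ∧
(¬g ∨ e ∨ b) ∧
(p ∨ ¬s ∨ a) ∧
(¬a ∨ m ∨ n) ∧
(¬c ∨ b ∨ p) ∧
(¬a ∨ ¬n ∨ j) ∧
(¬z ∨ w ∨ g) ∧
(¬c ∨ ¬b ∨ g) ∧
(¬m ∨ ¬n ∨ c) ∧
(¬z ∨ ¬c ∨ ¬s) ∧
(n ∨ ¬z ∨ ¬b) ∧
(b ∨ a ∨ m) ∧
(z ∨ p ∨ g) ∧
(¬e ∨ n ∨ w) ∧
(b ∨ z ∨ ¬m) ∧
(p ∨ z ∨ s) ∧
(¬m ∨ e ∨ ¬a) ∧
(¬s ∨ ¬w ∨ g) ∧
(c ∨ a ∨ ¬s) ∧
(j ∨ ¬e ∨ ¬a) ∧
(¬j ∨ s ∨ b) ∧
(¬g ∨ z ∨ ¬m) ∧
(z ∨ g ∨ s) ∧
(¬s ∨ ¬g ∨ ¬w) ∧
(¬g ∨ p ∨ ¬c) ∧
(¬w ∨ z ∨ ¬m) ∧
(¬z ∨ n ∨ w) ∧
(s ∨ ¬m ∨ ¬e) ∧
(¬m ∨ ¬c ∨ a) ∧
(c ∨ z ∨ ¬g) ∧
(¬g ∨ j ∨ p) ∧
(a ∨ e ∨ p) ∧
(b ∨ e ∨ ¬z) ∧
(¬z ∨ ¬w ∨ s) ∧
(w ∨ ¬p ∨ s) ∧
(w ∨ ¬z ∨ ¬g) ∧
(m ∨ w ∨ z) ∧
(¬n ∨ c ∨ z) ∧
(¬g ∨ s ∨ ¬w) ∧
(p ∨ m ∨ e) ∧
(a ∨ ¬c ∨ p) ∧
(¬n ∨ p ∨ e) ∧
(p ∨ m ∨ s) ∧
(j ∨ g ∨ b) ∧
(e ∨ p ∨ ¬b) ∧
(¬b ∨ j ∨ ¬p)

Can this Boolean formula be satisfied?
No

No, the formula is not satisfiable.

No assignment of truth values to the variables can make all 48 clauses true simultaneously.

The formula is UNSAT (unsatisfiable).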